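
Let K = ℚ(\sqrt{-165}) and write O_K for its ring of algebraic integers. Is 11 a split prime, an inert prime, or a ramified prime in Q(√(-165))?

ramified

Since -165 ≢ 1 mod 4, the ring of integers is ℤ[√-165] with discriminant 4·(-165) = -660.
disc(K) = -660 = 11·(-60), so p = 11 is ramified.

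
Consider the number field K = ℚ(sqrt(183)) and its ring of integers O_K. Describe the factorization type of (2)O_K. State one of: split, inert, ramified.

d = 183 ≡ 3 (mod 4), so O_K = ℤ[√183] and disc(K) = 4d = 732.
Ramification test: 2 | 732. The prime 2 ramifies in K.

ramifies in O_K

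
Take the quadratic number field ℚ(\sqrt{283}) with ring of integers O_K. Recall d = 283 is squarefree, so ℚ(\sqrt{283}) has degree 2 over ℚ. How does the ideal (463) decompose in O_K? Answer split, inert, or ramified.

p splits

283 mod 4 = 3, hence disc K = 4·283 = 1132 and O_K = ℤ[√283].
disc(K) = 1132 is not divisible by 463; 463 is unramified.
(283/463) = 283^231 mod 463 = 1, giving Legendre symbol 1.
(283/463) = 1, so 463 splits.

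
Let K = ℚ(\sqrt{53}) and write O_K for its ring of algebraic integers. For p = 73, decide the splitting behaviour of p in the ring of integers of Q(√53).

d = 53 ≡ 1 (mod 4), so O_K = ℤ[(1+√53)/2] and disc(K) = d = 53.
73 ∤ 53, so 73 is unramified.
(53/73) = 53^36 mod 73 = 72, giving Legendre symbol -1.
Legendre symbol -1 ⇒ 73 is inert.

inert — (73) stays prime in O_K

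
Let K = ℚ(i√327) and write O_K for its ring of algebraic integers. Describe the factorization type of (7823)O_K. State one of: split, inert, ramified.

inert

-327 mod 4 = 1, hence disc K = -327 and O_K = ℤ[(1+√-327)/2].
Since gcd(7823, -327) = 1 the prime 7823 does not ramify.
Euler's criterion: (-327)^3911 mod 7823 = 7822. Thus (-327|7823) = -1.
(-327/7823) = -1, so 7823 is inert.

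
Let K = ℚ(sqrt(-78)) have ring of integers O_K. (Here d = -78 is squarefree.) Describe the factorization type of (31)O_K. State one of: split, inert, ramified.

d = -78 ≡ 2 (mod 4), so O_K = ℤ[√-78] and disc(K) = 4d = -312.
31 ∤ -312, so 31 is unramified.
Compute (-78/31) via Euler: 15^((31-1)/2) mod 31 = 30, so (-78/31) = -1.
Legendre symbol -1 ⇒ 31 is inert.

inert — (31) stays prime in O_K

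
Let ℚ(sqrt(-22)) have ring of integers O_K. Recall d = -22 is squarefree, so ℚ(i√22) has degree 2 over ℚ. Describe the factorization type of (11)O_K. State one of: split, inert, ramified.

d = -22 ≡ 2 (mod 4), so O_K = ℤ[√-22] and disc(K) = 4d = -88.
disc(K) = -88 = 11·(-8), so p = 11 is ramified.

p ramifies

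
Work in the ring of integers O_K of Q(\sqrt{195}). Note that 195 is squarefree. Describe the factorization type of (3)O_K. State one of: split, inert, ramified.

ramified — (3) = 𝔭²

195 mod 4 = 3, hence disc K = 4·195 = 780 and O_K = ℤ[√195].
Ramification test: 3 | 780. The prime 3 ramifies in K.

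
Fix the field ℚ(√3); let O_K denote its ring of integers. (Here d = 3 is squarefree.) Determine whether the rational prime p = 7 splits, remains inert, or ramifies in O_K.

p is inert

3 mod 4 = 3, hence disc K = 4·3 = 12 and O_K = ℤ[√3].
disc(K) = 12 is not divisible by 7; 7 is unramified.
Compute (3/7) via Euler: 3^((7-1)/2) mod 7 = 6, so (3/7) = -1.
d is a non-residue mod p, hence 7 remains inert in O_K.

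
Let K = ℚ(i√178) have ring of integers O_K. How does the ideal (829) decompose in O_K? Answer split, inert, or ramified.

Since -178 ≢ 1 mod 4, the ring of integers is ℤ[√-178] with discriminant 4·(-178) = -712.
829 ∤ -712, so 829 is unramified.
Legendre symbol by Euler's criterion: (-178/829) ≡ (-178)^414 ≡ 1 (mod 829), i.e. (-178/829) = 1.
d is a quadratic residue mod p, hence 829 splits in O_K.

829 splits in O_K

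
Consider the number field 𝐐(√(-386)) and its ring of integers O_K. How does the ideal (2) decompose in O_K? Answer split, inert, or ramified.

ramifies in O_K

d = -386 ≡ 2 (mod 4), so O_K = ℤ[√-386] and disc(K) = 4d = -1544.
2 divides disc(K) = -1544, so 2 ramifies.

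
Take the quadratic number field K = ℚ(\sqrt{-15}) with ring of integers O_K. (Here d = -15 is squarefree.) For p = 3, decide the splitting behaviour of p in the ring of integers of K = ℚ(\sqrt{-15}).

ramified — (3) = 𝔭²

-15 mod 4 = 1, hence disc K = -15 and O_K = ℤ[(1+√-15)/2].
3 divides disc(K) = -15, so 3 ramifies.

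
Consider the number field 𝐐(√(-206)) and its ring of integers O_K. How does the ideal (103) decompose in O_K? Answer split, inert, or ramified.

Since -206 ≢ 1 mod 4, the ring of integers is ℤ[√-206] with discriminant 4·(-206) = -824.
disc(K) = -824 = 103·(-8), so p = 103 is ramified.

103 is ramified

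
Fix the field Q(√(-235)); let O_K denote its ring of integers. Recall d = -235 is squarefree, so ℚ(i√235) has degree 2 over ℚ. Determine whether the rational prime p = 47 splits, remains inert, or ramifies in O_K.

-235 mod 4 = 1, hence disc K = -235 and O_K = ℤ[(1+√-235)/2].
47 divides disc(K) = -235, so 47 ramifies.

ramified — (47) = 𝔭²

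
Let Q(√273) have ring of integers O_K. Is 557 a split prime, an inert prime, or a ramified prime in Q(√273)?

Since 273 ≡ 1 mod 4, the ring of integers is ℤ[(1+√273)/2] with discriminant 273.
Since gcd(557, 273) = 1 the prime 557 does not ramify.
(273/557) = 273^278 mod 557 = 1, giving Legendre symbol 1.
Legendre symbol 1 ⇒ 557 is split.

p splits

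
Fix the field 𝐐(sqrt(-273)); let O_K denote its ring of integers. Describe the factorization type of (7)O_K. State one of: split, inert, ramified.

ramified

Since -273 ≢ 1 mod 4, the ring of integers is ℤ[√-273] with discriminant 4·(-273) = -1092.
7 divides disc(K) = -1092, so 7 ramifies.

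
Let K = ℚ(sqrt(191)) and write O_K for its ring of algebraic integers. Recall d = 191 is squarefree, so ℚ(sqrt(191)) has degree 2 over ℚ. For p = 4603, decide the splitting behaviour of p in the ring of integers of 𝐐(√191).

split — (4603) = 𝔭₁𝔭₂ with 𝔭₁ ≠ 𝔭₂

d = 191 ≡ 3 (mod 4), so O_K = ℤ[√191] and disc(K) = 4d = 764.
Since gcd(4603, 764) = 1 the prime 4603 does not ramify.
(191/4603) = 191^2301 mod 4603 = 1, giving Legendre symbol 1.
Legendre symbol 1 ⇒ 4603 is split.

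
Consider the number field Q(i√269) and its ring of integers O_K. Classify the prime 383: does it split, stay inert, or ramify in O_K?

Since -269 ≢ 1 mod 4, the ring of integers is ℤ[√-269] with discriminant 4·(-269) = -1076.
disc(K) = -1076 is not divisible by 383; 383 is unramified.
Compute (-269/383) via Euler: 114^((383-1)/2) mod 383 = 1, so (-269/383) = 1.
Legendre symbol 1 ⇒ 383 is split.

p splits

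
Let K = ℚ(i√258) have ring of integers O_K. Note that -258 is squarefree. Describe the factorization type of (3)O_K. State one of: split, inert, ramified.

ramified — (3) = 𝔭²

-258 mod 4 = 2, hence disc K = 4·(-258) = -1032 and O_K = ℤ[√-258].
Ramification test: 3 | -1032. The prime 3 ramifies in K.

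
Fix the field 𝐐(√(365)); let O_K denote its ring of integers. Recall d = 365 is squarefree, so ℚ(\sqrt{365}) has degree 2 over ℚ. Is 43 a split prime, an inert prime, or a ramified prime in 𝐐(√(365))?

Since 365 ≡ 1 mod 4, the ring of integers is ℤ[(1+√365)/2] with discriminant 365.
disc(K) = 365 is not divisible by 43; 43 is unramified.
Compute (365/43) via Euler: 21^((43-1)/2) mod 43 = 1, so (365/43) = 1.
(365/43) = 1, so 43 splits.

split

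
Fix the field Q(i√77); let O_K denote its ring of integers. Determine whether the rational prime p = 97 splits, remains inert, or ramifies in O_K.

97 remains inert

d = -77 ≡ 3 (mod 4), so O_K = ℤ[√-77] and disc(K) = 4d = -308.
disc(K) = -308 is not divisible by 97; 97 is unramified.
Euler's criterion: (-77)^48 mod 97 = 96. Thus (-77|97) = -1.
d is a non-residue mod p, hence 97 remains inert in O_K.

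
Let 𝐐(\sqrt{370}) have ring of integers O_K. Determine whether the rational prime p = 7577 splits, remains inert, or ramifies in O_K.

split — (7577) = 𝔭₁𝔭₂ with 𝔭₁ ≠ 𝔭₂

370 mod 4 = 2, hence disc K = 4·370 = 1480 and O_K = ℤ[√370].
disc(K) = 1480 is not divisible by 7577; 7577 is unramified.
Legendre symbol by Euler's criterion: (370/7577) ≡ 370^3788 ≡ 1 (mod 7577), i.e. (370/7577) = 1.
(370/7577) = 1, so 7577 splits.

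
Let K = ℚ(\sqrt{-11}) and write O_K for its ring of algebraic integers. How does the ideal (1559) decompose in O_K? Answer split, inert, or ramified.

remains prime (inert)

d = -11 ≡ 1 (mod 4), so O_K = ℤ[(1+√-11)/2] and disc(K) = d = -11.
1559 ∤ -11, so 1559 is unramified.
Legendre symbol by Euler's criterion: (-11/1559) ≡ (-11)^779 ≡ 1558 (mod 1559), i.e. (-11/1559) = -1.
d is a non-residue mod p, hence 1559 remains inert in O_K.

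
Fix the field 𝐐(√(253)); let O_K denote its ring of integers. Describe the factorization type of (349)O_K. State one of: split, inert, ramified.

p is inert

d = 253 ≡ 1 (mod 4), so O_K = ℤ[(1+√253)/2] and disc(K) = d = 253.
disc(K) = 253 is not divisible by 349; 349 is unramified.
Legendre symbol by Euler's criterion: (253/349) ≡ 253^174 ≡ 348 (mod 349), i.e. (253/349) = -1.
Legendre symbol -1 ⇒ 349 is inert.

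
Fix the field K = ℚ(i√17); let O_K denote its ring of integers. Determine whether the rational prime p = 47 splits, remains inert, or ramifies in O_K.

Since -17 ≢ 1 mod 4, the ring of integers is ℤ[√-17] with discriminant 4·(-17) = -68.
47 ∤ -68, so 47 is unramified.
Euler's criterion: (-17)^23 mod 47 = 46. Thus (-17|47) = -1.
Legendre symbol -1 ⇒ 47 is inert.

inert — (47) stays prime in O_K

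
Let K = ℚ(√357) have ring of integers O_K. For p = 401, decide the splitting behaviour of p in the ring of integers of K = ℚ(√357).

p splits

Since 357 ≡ 1 mod 4, the ring of integers is ℤ[(1+√357)/2] with discriminant 357.
disc(K) = 357 is not divisible by 401; 401 is unramified.
Compute (357/401) via Euler: 357^((401-1)/2) mod 401 = 1, so (357/401) = 1.
(357/401) = 1, so 401 splits.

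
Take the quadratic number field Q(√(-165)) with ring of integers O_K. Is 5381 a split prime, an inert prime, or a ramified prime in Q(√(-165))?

d = -165 ≡ 3 (mod 4), so O_K = ℤ[√-165] and disc(K) = 4d = -660.
5381 ∤ -660, so 5381 is unramified.
(-165/5381) = 5216^2690 mod 5381 = 1, giving Legendre symbol 1.
d is a quadratic residue mod p, hence 5381 splits in O_K.

split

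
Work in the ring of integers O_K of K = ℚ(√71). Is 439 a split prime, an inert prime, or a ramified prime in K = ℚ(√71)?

split

71 mod 4 = 3, hence disc K = 4·71 = 284 and O_K = ℤ[√71].
disc(K) = 284 is not divisible by 439; 439 is unramified.
(71/439) = 71^219 mod 439 = 1, giving Legendre symbol 1.
Legendre symbol 1 ⇒ 439 is split.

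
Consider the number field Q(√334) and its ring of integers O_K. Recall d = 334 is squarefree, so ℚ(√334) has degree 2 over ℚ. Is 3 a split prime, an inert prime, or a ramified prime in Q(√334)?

p splits

d = 334 ≡ 2 (mod 4), so O_K = ℤ[√334] and disc(K) = 4d = 1336.
Since gcd(3, 1336) = 1 the prime 3 does not ramify.
(334/3) = 1^1 mod 3 = 1, giving Legendre symbol 1.
(334/3) = 1, so 3 splits.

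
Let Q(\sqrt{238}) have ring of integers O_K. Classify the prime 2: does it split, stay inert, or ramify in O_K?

ramified — (2) = 𝔭²

d = 238 ≡ 2 (mod 4), so O_K = ℤ[√238] and disc(K) = 4d = 952.
Ramification test: 2 | 952. The prime 2 ramifies in K.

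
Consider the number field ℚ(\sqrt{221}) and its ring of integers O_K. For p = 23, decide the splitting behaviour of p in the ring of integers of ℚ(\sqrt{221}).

23 remains inert

Since 221 ≡ 1 mod 4, the ring of integers is ℤ[(1+√221)/2] with discriminant 221.
disc(K) = 221 is not divisible by 23; 23 is unramified.
Euler's criterion: 221^11 mod 23 = 22. Thus (221|23) = -1.
Legendre symbol -1 ⇒ 23 is inert.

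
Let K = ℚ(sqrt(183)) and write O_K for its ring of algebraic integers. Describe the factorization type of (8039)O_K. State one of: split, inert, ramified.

183 mod 4 = 3, hence disc K = 4·183 = 732 and O_K = ℤ[√183].
Since gcd(8039, 732) = 1 the prime 8039 does not ramify.
Euler's criterion: 183^4019 mod 8039 = 1. Thus (183|8039) = 1.
Legendre symbol 1 ⇒ 8039 is split.

splits completely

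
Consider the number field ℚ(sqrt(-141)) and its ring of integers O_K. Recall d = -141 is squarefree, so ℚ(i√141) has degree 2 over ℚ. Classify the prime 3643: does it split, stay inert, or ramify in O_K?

3643 remains inert

-141 mod 4 = 3, hence disc K = 4·(-141) = -564 and O_K = ℤ[√-141].
3643 ∤ -564, so 3643 is unramified.
Euler's criterion: (-141)^1821 mod 3643 = 3642. Thus (-141|3643) = -1.
(-141/3643) = -1, so 3643 is inert.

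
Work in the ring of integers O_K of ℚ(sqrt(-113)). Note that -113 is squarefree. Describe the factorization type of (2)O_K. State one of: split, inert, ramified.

2 is ramified

d = -113 ≡ 3 (mod 4), so O_K = ℤ[√-113] and disc(K) = 4d = -452.
disc(K) = -452 = 2·(-226), so p = 2 is ramified.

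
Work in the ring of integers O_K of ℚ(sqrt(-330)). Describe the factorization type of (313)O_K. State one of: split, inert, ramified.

313 remains inert

Since -330 ≢ 1 mod 4, the ring of integers is ℤ[√-330] with discriminant 4·(-330) = -1320.
disc(K) = -1320 is not divisible by 313; 313 is unramified.
(-330/313) = 296^156 mod 313 = 312, giving Legendre symbol -1.
Legendre symbol -1 ⇒ 313 is inert.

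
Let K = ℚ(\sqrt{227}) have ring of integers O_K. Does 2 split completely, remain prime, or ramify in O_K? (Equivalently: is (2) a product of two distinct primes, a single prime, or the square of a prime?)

2 is ramified

Since 227 ≢ 1 mod 4, the ring of integers is ℤ[√227] with discriminant 4·227 = 908.
Ramification test: 2 | 908. The prime 2 ramifies in K.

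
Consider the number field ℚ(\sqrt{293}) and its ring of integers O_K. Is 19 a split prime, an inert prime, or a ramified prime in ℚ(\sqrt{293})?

Since 293 ≡ 1 mod 4, the ring of integers is ℤ[(1+√293)/2] with discriminant 293.
disc(K) = 293 is not divisible by 19; 19 is unramified.
Compute (293/19) via Euler: 8^((19-1)/2) mod 19 = 18, so (293/19) = -1.
d is a non-residue mod p, hence 19 remains inert in O_K.

19 remains inert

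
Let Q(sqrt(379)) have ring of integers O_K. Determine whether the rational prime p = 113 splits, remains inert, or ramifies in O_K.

inert

379 mod 4 = 3, hence disc K = 4·379 = 1516 and O_K = ℤ[√379].
113 ∤ 1516, so 113 is unramified.
Legendre symbol by Euler's criterion: (379/113) ≡ 379^56 ≡ 112 (mod 113), i.e. (379/113) = -1.
(379/113) = -1, so 113 is inert.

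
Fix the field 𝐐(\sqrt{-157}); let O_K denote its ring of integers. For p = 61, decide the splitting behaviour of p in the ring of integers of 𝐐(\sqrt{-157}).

inert

Since -157 ≢ 1 mod 4, the ring of integers is ℤ[√-157] with discriminant 4·(-157) = -628.
disc(K) = -628 is not divisible by 61; 61 is unramified.
Legendre symbol by Euler's criterion: (-157/61) ≡ (-157)^30 ≡ 60 (mod 61), i.e. (-157/61) = -1.
Legendre symbol -1 ⇒ 61 is inert.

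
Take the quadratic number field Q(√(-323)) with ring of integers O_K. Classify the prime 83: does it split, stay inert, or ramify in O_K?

-323 mod 4 = 1, hence disc K = -323 and O_K = ℤ[(1+√-323)/2].
disc(K) = -323 is not divisible by 83; 83 is unramified.
Euler's criterion: (-323)^41 mod 83 = 1. Thus (-323|83) = 1.
Legendre symbol 1 ⇒ 83 is split.

splits completely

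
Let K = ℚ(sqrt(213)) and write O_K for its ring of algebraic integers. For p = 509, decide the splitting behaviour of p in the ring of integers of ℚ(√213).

d = 213 ≡ 1 (mod 4), so O_K = ℤ[(1+√213)/2] and disc(K) = d = 213.
509 ∤ 213, so 509 is unramified.
Compute (213/509) via Euler: 213^((509-1)/2) mod 509 = 508, so (213/509) = -1.
d is a non-residue mod p, hence 509 remains inert in O_K.

inert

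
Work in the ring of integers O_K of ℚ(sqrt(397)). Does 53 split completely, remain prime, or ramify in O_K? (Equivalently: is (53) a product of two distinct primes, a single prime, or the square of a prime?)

remains prime (inert)

d = 397 ≡ 1 (mod 4), so O_K = ℤ[(1+√397)/2] and disc(K) = d = 397.
53 ∤ 397, so 53 is unramified.
Legendre symbol by Euler's criterion: (397/53) ≡ 397^26 ≡ 52 (mod 53), i.e. (397/53) = -1.
d is a non-residue mod p, hence 53 remains inert in O_K.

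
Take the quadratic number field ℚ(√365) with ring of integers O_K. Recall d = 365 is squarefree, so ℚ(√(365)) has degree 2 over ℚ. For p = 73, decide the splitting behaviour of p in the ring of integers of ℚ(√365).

Since 365 ≡ 1 mod 4, the ring of integers is ℤ[(1+√365)/2] with discriminant 365.
disc(K) = 365 = 73·5, so p = 73 is ramified.

73 is ramified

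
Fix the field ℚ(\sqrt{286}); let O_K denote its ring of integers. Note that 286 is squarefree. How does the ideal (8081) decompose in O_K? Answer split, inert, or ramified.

d = 286 ≡ 2 (mod 4), so O_K = ℤ[√286] and disc(K) = 4d = 1144.
8081 ∤ 1144, so 8081 is unramified.
(286/8081) = 286^4040 mod 8081 = 1, giving Legendre symbol 1.
d is a quadratic residue mod p, hence 8081 splits in O_K.

split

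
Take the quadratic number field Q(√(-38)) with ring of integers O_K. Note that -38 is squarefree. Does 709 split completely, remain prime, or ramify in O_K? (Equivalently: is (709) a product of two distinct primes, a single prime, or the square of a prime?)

Since -38 ≢ 1 mod 4, the ring of integers is ℤ[√-38] with discriminant 4·(-38) = -152.
709 ∤ -152, so 709 is unramified.
Euler's criterion: (-38)^354 mod 709 = 708. Thus (-38|709) = -1.
Legendre symbol -1 ⇒ 709 is inert.

p is inert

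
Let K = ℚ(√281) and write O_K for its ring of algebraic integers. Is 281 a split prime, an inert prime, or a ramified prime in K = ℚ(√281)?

281 is ramified

Since 281 ≡ 1 mod 4, the ring of integers is ℤ[(1+√281)/2] with discriminant 281.
Ramification test: 281 | 281. The prime 281 ramifies in K.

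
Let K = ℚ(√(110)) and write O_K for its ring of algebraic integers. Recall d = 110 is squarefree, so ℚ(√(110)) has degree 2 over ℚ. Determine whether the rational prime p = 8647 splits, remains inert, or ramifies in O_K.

splits completely

d = 110 ≡ 2 (mod 4), so O_K = ℤ[√110] and disc(K) = 4d = 440.
8647 ∤ 440, so 8647 is unramified.
(110/8647) = 110^4323 mod 8647 = 1, giving Legendre symbol 1.
(110/8647) = 1, so 8647 splits.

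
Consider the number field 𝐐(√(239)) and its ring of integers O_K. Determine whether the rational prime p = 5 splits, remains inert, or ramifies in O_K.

split — (5) = 𝔭₁𝔭₂ with 𝔭₁ ≠ 𝔭₂

239 mod 4 = 3, hence disc K = 4·239 = 956 and O_K = ℤ[√239].
disc(K) = 956 is not divisible by 5; 5 is unramified.
Legendre symbol by Euler's criterion: (239/5) ≡ 239^2 ≡ 1 (mod 5), i.e. (239/5) = 1.
(239/5) = 1, so 5 splits.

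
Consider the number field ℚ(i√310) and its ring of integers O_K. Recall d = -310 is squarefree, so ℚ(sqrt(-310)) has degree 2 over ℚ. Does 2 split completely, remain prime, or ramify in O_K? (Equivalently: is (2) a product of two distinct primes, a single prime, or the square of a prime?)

p ramifies

d = -310 ≡ 2 (mod 4), so O_K = ℤ[√-310] and disc(K) = 4d = -1240.
2 divides disc(K) = -1240, so 2 ramifies.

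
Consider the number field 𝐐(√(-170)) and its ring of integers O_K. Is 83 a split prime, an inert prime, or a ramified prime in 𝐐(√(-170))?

inert

-170 mod 4 = 2, hence disc K = 4·(-170) = -680 and O_K = ℤ[√-170].
disc(K) = -680 is not divisible by 83; 83 is unramified.
Compute (-170/83) via Euler: 79^((83-1)/2) mod 83 = 82, so (-170/83) = -1.
(-170/83) = -1, so 83 is inert.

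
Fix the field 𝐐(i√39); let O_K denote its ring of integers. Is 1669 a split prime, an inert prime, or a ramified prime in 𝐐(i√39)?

d = -39 ≡ 1 (mod 4), so O_K = ℤ[(1+√-39)/2] and disc(K) = d = -39.
Since gcd(1669, -39) = 1 the prime 1669 does not ramify.
Euler's criterion: (-39)^834 mod 1669 = 1668. Thus (-39|1669) = -1.
Legendre symbol -1 ⇒ 1669 is inert.

inert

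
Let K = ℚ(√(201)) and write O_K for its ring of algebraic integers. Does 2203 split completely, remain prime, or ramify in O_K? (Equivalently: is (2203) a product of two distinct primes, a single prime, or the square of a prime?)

splits completely

201 mod 4 = 1, hence disc K = 201 and O_K = ℤ[(1+√201)/2].
2203 ∤ 201, so 2203 is unramified.
Compute (201/2203) via Euler: 201^((2203-1)/2) mod 2203 = 1, so (201/2203) = 1.
(201/2203) = 1, so 2203 splits.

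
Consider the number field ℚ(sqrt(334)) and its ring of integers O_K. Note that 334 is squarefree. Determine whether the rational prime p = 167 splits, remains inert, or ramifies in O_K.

ramified

Since 334 ≢ 1 mod 4, the ring of integers is ℤ[√334] with discriminant 4·334 = 1336.
167 divides disc(K) = 1336, so 167 ramifies.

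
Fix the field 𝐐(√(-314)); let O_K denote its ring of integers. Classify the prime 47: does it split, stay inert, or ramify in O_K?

d = -314 ≡ 2 (mod 4), so O_K = ℤ[√-314] and disc(K) = 4d = -1256.
47 ∤ -1256, so 47 is unramified.
Euler's criterion: (-314)^23 mod 47 = 46. Thus (-314|47) = -1.
d is a non-residue mod p, hence 47 remains inert in O_K.

inert — (47) stays prime in O_K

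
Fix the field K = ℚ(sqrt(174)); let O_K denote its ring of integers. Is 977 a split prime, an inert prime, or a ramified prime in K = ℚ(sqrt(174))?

p is inert

174 mod 4 = 2, hence disc K = 4·174 = 696 and O_K = ℤ[√174].
977 ∤ 696, so 977 is unramified.
Euler's criterion: 174^488 mod 977 = 976. Thus (174|977) = -1.
Legendre symbol -1 ⇒ 977 is inert.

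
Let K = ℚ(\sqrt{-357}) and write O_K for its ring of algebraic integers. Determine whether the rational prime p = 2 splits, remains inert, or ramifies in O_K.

ramified

-357 mod 4 = 3, hence disc K = 4·(-357) = -1428 and O_K = ℤ[√-357].
2 divides disc(K) = -1428, so 2 ramifies.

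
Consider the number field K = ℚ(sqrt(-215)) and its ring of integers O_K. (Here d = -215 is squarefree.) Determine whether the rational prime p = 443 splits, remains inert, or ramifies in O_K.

d = -215 ≡ 1 (mod 4), so O_K = ℤ[(1+√-215)/2] and disc(K) = d = -215.
443 ∤ -215, so 443 is unramified.
Euler's criterion: (-215)^221 mod 443 = 442. Thus (-215|443) = -1.
d is a non-residue mod p, hence 443 remains inert in O_K.

p is inert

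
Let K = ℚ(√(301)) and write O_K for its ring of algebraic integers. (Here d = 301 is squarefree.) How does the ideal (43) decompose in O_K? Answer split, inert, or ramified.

301 mod 4 = 1, hence disc K = 301 and O_K = ℤ[(1+√301)/2].
disc(K) = 301 = 43·7, so p = 43 is ramified.

ramified — (43) = 𝔭²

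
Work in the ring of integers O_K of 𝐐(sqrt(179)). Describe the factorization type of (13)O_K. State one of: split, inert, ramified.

179 mod 4 = 3, hence disc K = 4·179 = 716 and O_K = ℤ[√179].
disc(K) = 716 is not divisible by 13; 13 is unramified.
Euler's criterion: 179^6 mod 13 = 1. Thus (179|13) = 1.
d is a quadratic residue mod p, hence 13 splits in O_K.

13 splits in O_K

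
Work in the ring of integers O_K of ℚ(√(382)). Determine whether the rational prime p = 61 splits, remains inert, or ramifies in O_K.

Since 382 ≢ 1 mod 4, the ring of integers is ℤ[√382] with discriminant 4·382 = 1528.
disc(K) = 1528 is not divisible by 61; 61 is unramified.
Euler's criterion: 382^30 mod 61 = 1. Thus (382|61) = 1.
(382/61) = 1, so 61 splits.

split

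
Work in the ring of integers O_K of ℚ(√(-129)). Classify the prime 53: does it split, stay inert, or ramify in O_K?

-129 mod 4 = 3, hence disc K = 4·(-129) = -516 and O_K = ℤ[√-129].
disc(K) = -516 is not divisible by 53; 53 is unramified.
Euler's criterion: (-129)^26 mod 53 = 52. Thus (-129|53) = -1.
d is a non-residue mod p, hence 53 remains inert in O_K.

53 remains inert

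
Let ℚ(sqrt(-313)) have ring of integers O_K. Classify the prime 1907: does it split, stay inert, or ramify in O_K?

Since -313 ≢ 1 mod 4, the ring of integers is ℤ[√-313] with discriminant 4·(-313) = -1252.
disc(K) = -1252 is not divisible by 1907; 1907 is unramified.
Euler's criterion: (-313)^953 mod 1907 = 1906. Thus (-313|1907) = -1.
(-313/1907) = -1, so 1907 is inert.

p is inert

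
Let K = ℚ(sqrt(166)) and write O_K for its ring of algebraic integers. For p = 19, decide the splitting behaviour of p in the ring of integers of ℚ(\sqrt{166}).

19 remains inert

d = 166 ≡ 2 (mod 4), so O_K = ℤ[√166] and disc(K) = 4d = 664.
Since gcd(19, 664) = 1 the prime 19 does not ramify.
Compute (166/19) via Euler: 14^((19-1)/2) mod 19 = 18, so (166/19) = -1.
(166/19) = -1, so 19 is inert.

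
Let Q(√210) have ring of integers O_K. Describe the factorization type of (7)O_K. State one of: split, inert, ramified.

ramified

Since 210 ≢ 1 mod 4, the ring of integers is ℤ[√210] with discriminant 4·210 = 840.
Ramification test: 7 | 840. The prime 7 ramifies in K.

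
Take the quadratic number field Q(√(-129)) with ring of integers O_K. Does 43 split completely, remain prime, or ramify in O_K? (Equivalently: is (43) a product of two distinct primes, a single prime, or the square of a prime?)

-129 mod 4 = 3, hence disc K = 4·(-129) = -516 and O_K = ℤ[√-129].
Ramification test: 43 | -516. The prime 43 ramifies in K.

p ramifies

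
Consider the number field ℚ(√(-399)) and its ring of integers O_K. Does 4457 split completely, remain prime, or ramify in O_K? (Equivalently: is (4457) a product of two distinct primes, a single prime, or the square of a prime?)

4457 splits in O_K

d = -399 ≡ 1 (mod 4), so O_K = ℤ[(1+√-399)/2] and disc(K) = d = -399.
Since gcd(4457, -399) = 1 the prime 4457 does not ramify.
Euler's criterion: (-399)^2228 mod 4457 = 1. Thus (-399|4457) = 1.
(-399/4457) = 1, so 4457 splits.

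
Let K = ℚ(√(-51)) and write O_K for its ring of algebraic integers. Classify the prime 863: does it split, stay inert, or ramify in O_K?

remains prime (inert)

-51 mod 4 = 1, hence disc K = -51 and O_K = ℤ[(1+√-51)/2].
863 ∤ -51, so 863 is unramified.
Euler's criterion: (-51)^431 mod 863 = 862. Thus (-51|863) = -1.
Legendre symbol -1 ⇒ 863 is inert.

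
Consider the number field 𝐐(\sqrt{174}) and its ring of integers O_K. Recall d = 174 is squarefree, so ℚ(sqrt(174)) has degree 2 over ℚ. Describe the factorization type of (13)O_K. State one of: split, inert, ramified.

Since 174 ≢ 1 mod 4, the ring of integers is ℤ[√174] with discriminant 4·174 = 696.
13 ∤ 696, so 13 is unramified.
Euler's criterion: 174^6 mod 13 = 12. Thus (174|13) = -1.
(174/13) = -1, so 13 is inert.

13 remains inert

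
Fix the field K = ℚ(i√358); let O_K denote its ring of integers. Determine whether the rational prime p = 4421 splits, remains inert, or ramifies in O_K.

-358 mod 4 = 2, hence disc K = 4·(-358) = -1432 and O_K = ℤ[√-358].
4421 ∤ -1432, so 4421 is unramified.
(-358/4421) = 4063^2210 mod 4421 = 4420, giving Legendre symbol -1.
d is a non-residue mod p, hence 4421 remains inert in O_K.

4421 remains inert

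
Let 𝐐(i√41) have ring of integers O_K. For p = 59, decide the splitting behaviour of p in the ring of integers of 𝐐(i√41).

p is inert

-41 mod 4 = 3, hence disc K = 4·(-41) = -164 and O_K = ℤ[√-41].
59 ∤ -164, so 59 is unramified.
Euler's criterion: (-41)^29 mod 59 = 58. Thus (-41|59) = -1.
d is a non-residue mod p, hence 59 remains inert in O_K.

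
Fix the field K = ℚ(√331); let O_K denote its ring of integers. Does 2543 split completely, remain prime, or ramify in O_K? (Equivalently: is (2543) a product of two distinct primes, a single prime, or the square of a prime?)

split

Since 331 ≢ 1 mod 4, the ring of integers is ℤ[√331] with discriminant 4·331 = 1324.
Since gcd(2543, 1324) = 1 the prime 2543 does not ramify.
Legendre symbol by Euler's criterion: (331/2543) ≡ 331^1271 ≡ 1 (mod 2543), i.e. (331/2543) = 1.
(331/2543) = 1, so 2543 splits.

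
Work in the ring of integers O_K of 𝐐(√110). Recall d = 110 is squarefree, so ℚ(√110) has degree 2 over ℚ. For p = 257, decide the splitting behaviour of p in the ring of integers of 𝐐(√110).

remains prime (inert)

Since 110 ≢ 1 mod 4, the ring of integers is ℤ[√110] with discriminant 4·110 = 440.
disc(K) = 440 is not divisible by 257; 257 is unramified.
(110/257) = 110^128 mod 257 = 256, giving Legendre symbol -1.
d is a non-residue mod p, hence 257 remains inert in O_K.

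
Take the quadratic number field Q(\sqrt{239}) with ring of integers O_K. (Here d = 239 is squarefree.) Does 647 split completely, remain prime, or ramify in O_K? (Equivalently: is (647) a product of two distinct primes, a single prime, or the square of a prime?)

239 mod 4 = 3, hence disc K = 4·239 = 956 and O_K = ℤ[√239].
647 ∤ 956, so 647 is unramified.
Compute (239/647) via Euler: 239^((647-1)/2) mod 647 = 646, so (239/647) = -1.
d is a non-residue mod p, hence 647 remains inert in O_K.

remains prime (inert)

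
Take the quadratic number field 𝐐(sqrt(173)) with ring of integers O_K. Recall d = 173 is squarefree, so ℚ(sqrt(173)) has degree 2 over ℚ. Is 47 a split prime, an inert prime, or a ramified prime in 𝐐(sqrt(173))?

Since 173 ≡ 1 mod 4, the ring of integers is ℤ[(1+√173)/2] with discriminant 173.
47 ∤ 173, so 47 is unramified.
(173/47) = 32^23 mod 47 = 1, giving Legendre symbol 1.
(173/47) = 1, so 47 splits.

p splits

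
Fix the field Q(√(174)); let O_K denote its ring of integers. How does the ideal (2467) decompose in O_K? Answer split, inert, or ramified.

inert — (2467) stays prime in O_K

174 mod 4 = 2, hence disc K = 4·174 = 696 and O_K = ℤ[√174].
disc(K) = 696 is not divisible by 2467; 2467 is unramified.
Legendre symbol by Euler's criterion: (174/2467) ≡ 174^1233 ≡ 2466 (mod 2467), i.e. (174/2467) = -1.
d is a non-residue mod p, hence 2467 remains inert in O_K.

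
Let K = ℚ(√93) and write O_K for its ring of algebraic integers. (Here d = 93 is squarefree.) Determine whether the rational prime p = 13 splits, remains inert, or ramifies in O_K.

inert

Since 93 ≡ 1 mod 4, the ring of integers is ℤ[(1+√93)/2] with discriminant 93.
disc(K) = 93 is not divisible by 13; 13 is unramified.
Euler's criterion: 93^6 mod 13 = 12. Thus (93|13) = -1.
d is a non-residue mod p, hence 13 remains inert in O_K.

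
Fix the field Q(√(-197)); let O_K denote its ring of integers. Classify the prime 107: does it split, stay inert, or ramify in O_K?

-197 mod 4 = 3, hence disc K = 4·(-197) = -788 and O_K = ℤ[√-197].
107 ∤ -788, so 107 is unramified.
Legendre symbol by Euler's criterion: (-197/107) ≡ (-197)^53 ≡ 106 (mod 107), i.e. (-197/107) = -1.
(-197/107) = -1, so 107 is inert.

inert — (107) stays prime in O_K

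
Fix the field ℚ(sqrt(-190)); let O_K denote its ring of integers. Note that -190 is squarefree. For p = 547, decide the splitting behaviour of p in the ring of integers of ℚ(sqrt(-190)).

d = -190 ≡ 2 (mod 4), so O_K = ℤ[√-190] and disc(K) = 4d = -760.
disc(K) = -760 is not divisible by 547; 547 is unramified.
Euler's criterion: (-190)^273 mod 547 = 546. Thus (-190|547) = -1.
Legendre symbol -1 ⇒ 547 is inert.

p is inert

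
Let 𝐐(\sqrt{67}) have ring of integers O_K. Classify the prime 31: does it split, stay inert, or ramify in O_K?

Since 67 ≢ 1 mod 4, the ring of integers is ℤ[√67] with discriminant 4·67 = 268.
disc(K) = 268 is not divisible by 31; 31 is unramified.
(67/31) = 5^15 mod 31 = 1, giving Legendre symbol 1.
(67/31) = 1, so 31 splits.

p splits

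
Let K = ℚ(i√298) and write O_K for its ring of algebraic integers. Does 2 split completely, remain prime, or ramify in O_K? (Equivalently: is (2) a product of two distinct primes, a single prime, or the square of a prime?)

-298 mod 4 = 2, hence disc K = 4·(-298) = -1192 and O_K = ℤ[√-298].
2 divides disc(K) = -1192, so 2 ramifies.

ramifies in O_K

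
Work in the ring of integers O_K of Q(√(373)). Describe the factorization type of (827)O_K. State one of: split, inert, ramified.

827 splits in O_K

d = 373 ≡ 1 (mod 4), so O_K = ℤ[(1+√373)/2] and disc(K) = d = 373.
Since gcd(827, 373) = 1 the prime 827 does not ramify.
Compute (373/827) via Euler: 373^((827-1)/2) mod 827 = 1, so (373/827) = 1.
(373/827) = 1, so 827 splits.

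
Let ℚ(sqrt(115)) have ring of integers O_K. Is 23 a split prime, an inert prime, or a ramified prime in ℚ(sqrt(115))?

d = 115 ≡ 3 (mod 4), so O_K = ℤ[√115] and disc(K) = 4d = 460.
23 divides disc(K) = 460, so 23 ramifies.

ramified — (23) = 𝔭²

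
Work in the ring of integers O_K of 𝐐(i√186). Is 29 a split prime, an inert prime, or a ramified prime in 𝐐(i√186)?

-186 mod 4 = 2, hence disc K = 4·(-186) = -744 and O_K = ℤ[√-186].
Since gcd(29, -744) = 1 the prime 29 does not ramify.
Legendre symbol by Euler's criterion: (-186/29) ≡ (-186)^14 ≡ 28 (mod 29), i.e. (-186/29) = -1.
d is a non-residue mod p, hence 29 remains inert in O_K.

remains prime (inert)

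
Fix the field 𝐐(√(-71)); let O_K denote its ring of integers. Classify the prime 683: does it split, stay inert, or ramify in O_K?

inert — (683) stays prime in O_K

d = -71 ≡ 1 (mod 4), so O_K = ℤ[(1+√-71)/2] and disc(K) = d = -71.
683 ∤ -71, so 683 is unramified.
Legendre symbol by Euler's criterion: (-71/683) ≡ (-71)^341 ≡ 682 (mod 683), i.e. (-71/683) = -1.
(-71/683) = -1, so 683 is inert.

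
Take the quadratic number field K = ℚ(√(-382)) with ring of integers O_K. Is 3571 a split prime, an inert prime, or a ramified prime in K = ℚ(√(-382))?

Since -382 ≢ 1 mod 4, the ring of integers is ℤ[√-382] with discriminant 4·(-382) = -1528.
disc(K) = -1528 is not divisible by 3571; 3571 is unramified.
Legendre symbol by Euler's criterion: (-382/3571) ≡ (-382)^1785 ≡ 3570 (mod 3571), i.e. (-382/3571) = -1.
(-382/3571) = -1, so 3571 is inert.

inert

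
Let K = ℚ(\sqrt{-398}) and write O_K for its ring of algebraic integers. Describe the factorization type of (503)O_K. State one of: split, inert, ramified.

inert — (503) stays prime in O_K

Since -398 ≢ 1 mod 4, the ring of integers is ℤ[√-398] with discriminant 4·(-398) = -1592.
Since gcd(503, -1592) = 1 the prime 503 does not ramify.
(-398/503) = 105^251 mod 503 = 502, giving Legendre symbol -1.
d is a non-residue mod p, hence 503 remains inert in O_K.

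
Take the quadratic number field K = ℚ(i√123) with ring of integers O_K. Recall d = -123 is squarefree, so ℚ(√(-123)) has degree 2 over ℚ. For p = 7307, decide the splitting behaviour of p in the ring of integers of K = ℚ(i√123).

-123 mod 4 = 1, hence disc K = -123 and O_K = ℤ[(1+√-123)/2].
disc(K) = -123 is not divisible by 7307; 7307 is unramified.
Euler's criterion: (-123)^3653 mod 7307 = 7306. Thus (-123|7307) = -1.
Legendre symbol -1 ⇒ 7307 is inert.

7307 remains inert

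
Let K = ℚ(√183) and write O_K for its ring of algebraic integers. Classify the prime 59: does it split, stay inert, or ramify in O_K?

Since 183 ≢ 1 mod 4, the ring of integers is ℤ[√183] with discriminant 4·183 = 732.
disc(K) = 732 is not divisible by 59; 59 is unramified.
Legendre symbol by Euler's criterion: (183/59) ≡ 183^29 ≡ 58 (mod 59), i.e. (183/59) = -1.
Legendre symbol -1 ⇒ 59 is inert.

59 remains inert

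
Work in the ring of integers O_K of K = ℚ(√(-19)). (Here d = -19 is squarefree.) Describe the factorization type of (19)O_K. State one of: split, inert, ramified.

p ramifies

d = -19 ≡ 1 (mod 4), so O_K = ℤ[(1+√-19)/2] and disc(K) = d = -19.
Ramification test: 19 | -19. The prime 19 ramifies in K.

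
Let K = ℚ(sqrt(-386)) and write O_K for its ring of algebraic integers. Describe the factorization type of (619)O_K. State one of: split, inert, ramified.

inert

Since -386 ≢ 1 mod 4, the ring of integers is ℤ[√-386] with discriminant 4·(-386) = -1544.
619 ∤ -1544, so 619 is unramified.
Euler's criterion: (-386)^309 mod 619 = 618. Thus (-386|619) = -1.
(-386/619) = -1, so 619 is inert.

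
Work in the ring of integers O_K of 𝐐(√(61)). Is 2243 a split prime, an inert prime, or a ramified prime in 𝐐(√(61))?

p splits

Since 61 ≡ 1 mod 4, the ring of integers is ℤ[(1+√61)/2] with discriminant 61.
disc(K) = 61 is not divisible by 2243; 2243 is unramified.
Euler's criterion: 61^1121 mod 2243 = 1. Thus (61|2243) = 1.
(61/2243) = 1, so 2243 splits.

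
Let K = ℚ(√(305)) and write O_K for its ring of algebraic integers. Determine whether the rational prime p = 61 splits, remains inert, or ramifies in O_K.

d = 305 ≡ 1 (mod 4), so O_K = ℤ[(1+√305)/2] and disc(K) = d = 305.
Ramification test: 61 | 305. The prime 61 ramifies in K.

ramified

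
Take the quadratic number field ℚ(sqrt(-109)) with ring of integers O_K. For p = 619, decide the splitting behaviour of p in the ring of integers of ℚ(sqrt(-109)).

619 remains inert

Since -109 ≢ 1 mod 4, the ring of integers is ℤ[√-109] with discriminant 4·(-109) = -436.
619 ∤ -436, so 619 is unramified.
(-109/619) = 510^309 mod 619 = 618, giving Legendre symbol -1.
(-109/619) = -1, so 619 is inert.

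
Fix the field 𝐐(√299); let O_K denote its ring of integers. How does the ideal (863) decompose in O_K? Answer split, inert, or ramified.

d = 299 ≡ 3 (mod 4), so O_K = ℤ[√299] and disc(K) = 4d = 1196.
disc(K) = 1196 is not divisible by 863; 863 is unramified.
Euler's criterion: 299^431 mod 863 = 1. Thus (299|863) = 1.
d is a quadratic residue mod p, hence 863 splits in O_K.

split — (863) = 𝔭₁𝔭₂ with 𝔭₁ ≠ 𝔭₂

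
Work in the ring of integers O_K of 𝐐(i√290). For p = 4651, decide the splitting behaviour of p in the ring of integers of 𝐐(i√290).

d = -290 ≡ 2 (mod 4), so O_K = ℤ[√-290] and disc(K) = 4d = -1160.
4651 ∤ -1160, so 4651 is unramified.
Euler's criterion: (-290)^2325 mod 4651 = 4650. Thus (-290|4651) = -1.
(-290/4651) = -1, so 4651 is inert.

p is inert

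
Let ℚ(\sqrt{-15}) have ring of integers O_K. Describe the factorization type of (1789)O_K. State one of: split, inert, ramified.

1789 splits in O_K

Since -15 ≡ 1 mod 4, the ring of integers is ℤ[(1+√-15)/2] with discriminant -15.
disc(K) = -15 is not divisible by 1789; 1789 is unramified.
Euler's criterion: (-15)^894 mod 1789 = 1. Thus (-15|1789) = 1.
d is a quadratic residue mod p, hence 1789 splits in O_K.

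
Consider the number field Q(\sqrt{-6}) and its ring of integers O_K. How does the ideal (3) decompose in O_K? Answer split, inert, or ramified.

3 is ramified

Since -6 ≢ 1 mod 4, the ring of integers is ℤ[√-6] with discriminant 4·(-6) = -24.
3 divides disc(K) = -24, so 3 ramifies.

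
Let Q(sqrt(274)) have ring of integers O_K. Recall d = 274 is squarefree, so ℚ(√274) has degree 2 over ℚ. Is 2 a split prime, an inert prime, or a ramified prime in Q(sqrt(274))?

d = 274 ≡ 2 (mod 4), so O_K = ℤ[√274] and disc(K) = 4d = 1096.
2 divides disc(K) = 1096, so 2 ramifies.

p ramifies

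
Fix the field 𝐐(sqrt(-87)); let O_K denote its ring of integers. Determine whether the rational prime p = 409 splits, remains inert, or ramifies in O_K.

d = -87 ≡ 1 (mod 4), so O_K = ℤ[(1+√-87)/2] and disc(K) = d = -87.
Since gcd(409, -87) = 1 the prime 409 does not ramify.
Legendre symbol by Euler's criterion: (-87/409) ≡ (-87)^204 ≡ 408 (mod 409), i.e. (-87/409) = -1.
Legendre symbol -1 ⇒ 409 is inert.

409 remains inert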